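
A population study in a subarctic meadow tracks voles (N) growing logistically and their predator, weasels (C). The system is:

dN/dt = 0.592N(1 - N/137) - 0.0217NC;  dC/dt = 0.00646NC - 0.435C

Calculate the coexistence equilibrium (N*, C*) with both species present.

From dC/dt = 0 with C > 0: 0.00646N* = 0.435, so N* = 67.3.
Substitute into dN/dt = 0: 0.592(1 - 67.3/137) = 0.0217C*.
The bracket is 0.508, giving C* = 0.301/0.0217 = 13.9.

N* ≈ 67.3, C* ≈ 13.9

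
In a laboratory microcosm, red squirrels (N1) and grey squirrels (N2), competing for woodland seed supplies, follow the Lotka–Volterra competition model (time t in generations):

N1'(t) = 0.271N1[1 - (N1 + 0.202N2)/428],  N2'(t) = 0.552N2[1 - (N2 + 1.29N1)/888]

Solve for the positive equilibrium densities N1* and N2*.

N1* ≈ 336, N2* ≈ 454

Setting both brackets to zero gives the nullclines N1 + 0.202N2 = 428 and 1.29N1 + N2 = 888.
Substituting N2 = 888 - 1.29N1 into the first: N1(1 - 0.202·1.29) = 428 - 0.202·888.
So N1* = 249/0.739 = 336, and then N2* = 888 - 1.29·336 = 454.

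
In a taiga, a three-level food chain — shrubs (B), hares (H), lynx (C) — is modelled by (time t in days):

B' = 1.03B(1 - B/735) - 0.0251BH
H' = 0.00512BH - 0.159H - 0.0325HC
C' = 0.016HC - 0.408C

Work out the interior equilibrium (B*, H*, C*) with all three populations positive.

B* ≈ 278, H* ≈ 25.5, C* ≈ 38.9

From dC/dt = 0: 0.016H* = 0.408, so H* = 25.5.
From dB/dt = 0: 1.03(1 - B*/735) = 0.0251·25.5, giving B* = 735·(1 - 0.621) = 278.
From dH/dt = 0: 0.00512·278 - 0.159 = 0.0325C*, so C* = 1.27/0.0325 = 38.9.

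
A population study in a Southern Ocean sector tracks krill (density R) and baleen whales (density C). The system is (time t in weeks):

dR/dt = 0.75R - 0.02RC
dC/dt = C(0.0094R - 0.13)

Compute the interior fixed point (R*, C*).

R* ≈ 13.8, C* ≈ 37.5

Set dC/dt = 0 with C > 0: 0.0094R - 0.13 = 0, so R* = 0.13/0.0094 = 13.8.
Set dR/dt = 0 with R > 0: 0.75 - 0.02C = 0, so C* = 0.75/0.02 = 37.5.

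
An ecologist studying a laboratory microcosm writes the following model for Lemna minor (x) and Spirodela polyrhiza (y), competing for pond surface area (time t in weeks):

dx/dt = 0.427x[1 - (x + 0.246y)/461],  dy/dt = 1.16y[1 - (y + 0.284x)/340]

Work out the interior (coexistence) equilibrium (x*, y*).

x* ≈ 406, y* ≈ 225

Setting both brackets to zero gives the nullclines x + 0.246y = 461 and 0.284x + y = 340.
Substituting y = 340 - 0.284x into the first: x(1 - 0.246·0.284) = 461 - 0.246·340.
So x* = 377/0.93 = 406, and then y* = 340 - 0.284·406 = 225.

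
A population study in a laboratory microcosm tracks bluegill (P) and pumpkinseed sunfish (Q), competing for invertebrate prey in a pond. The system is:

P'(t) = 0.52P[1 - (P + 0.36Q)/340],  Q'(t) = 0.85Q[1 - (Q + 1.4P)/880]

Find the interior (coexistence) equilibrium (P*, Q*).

P* ≈ 46.8, Q* ≈ 815

Setting both brackets to zero gives the nullclines P + 0.36Q = 340 and 1.4P + Q = 880.
Substituting Q = 880 - 1.4P into the first: P(1 - 0.36·1.4) = 340 - 0.36·880.
So P* = 23.2/0.496 = 46.8, and then Q* = 880 - 1.4·46.8 = 815.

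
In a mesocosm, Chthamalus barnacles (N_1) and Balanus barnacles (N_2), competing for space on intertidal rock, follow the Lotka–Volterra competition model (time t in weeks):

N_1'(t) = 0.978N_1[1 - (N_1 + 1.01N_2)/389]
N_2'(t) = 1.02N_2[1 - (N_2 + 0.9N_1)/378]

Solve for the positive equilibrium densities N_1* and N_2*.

Setting both brackets to zero gives the nullclines N_1 + 1.01N_2 = 389 and 0.9N_1 + N_2 = 378.
Substituting N_2 = 378 - 0.9N_1 into the first: N_1(1 - 1.01·0.9) = 389 - 1.01·378.
So N_1* = 7.22/0.091 = 79.3, and then N_2* = 378 - 0.9·79.3 = 307.

N_1* ≈ 79.3, N_2* ≈ 307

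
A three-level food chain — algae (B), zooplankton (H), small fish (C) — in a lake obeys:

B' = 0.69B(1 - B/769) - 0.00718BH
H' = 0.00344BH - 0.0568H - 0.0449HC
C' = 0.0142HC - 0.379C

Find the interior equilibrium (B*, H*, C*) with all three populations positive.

B* ≈ 555, H* ≈ 26.7, C* ≈ 41.3

From dC/dt = 0: 0.0142H* = 0.379, so H* = 26.7.
From dB/dt = 0: 0.69(1 - B*/769) = 0.00718·26.7, giving B* = 769·(1 - 0.278) = 555.
From dH/dt = 0: 0.00344·555 - 0.0568 = 0.0449C*, so C* = 1.85/0.0449 = 41.3.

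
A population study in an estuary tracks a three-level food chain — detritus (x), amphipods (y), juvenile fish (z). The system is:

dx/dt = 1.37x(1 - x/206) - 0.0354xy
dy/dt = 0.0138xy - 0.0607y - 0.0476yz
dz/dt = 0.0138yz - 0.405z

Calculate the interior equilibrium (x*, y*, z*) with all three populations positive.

x* ≈ 49.8, y* ≈ 29.3, z* ≈ 13.2

From dz/dt = 0: 0.0138y* = 0.405, so y* = 29.3.
From dx/dt = 0: 1.37(1 - x*/206) = 0.0354·29.3, giving x* = 206·(1 - 0.758) = 49.8.
From dy/dt = 0: 0.0138·49.8 - 0.0607 = 0.0476z*, so z* = 0.626/0.0476 = 13.2.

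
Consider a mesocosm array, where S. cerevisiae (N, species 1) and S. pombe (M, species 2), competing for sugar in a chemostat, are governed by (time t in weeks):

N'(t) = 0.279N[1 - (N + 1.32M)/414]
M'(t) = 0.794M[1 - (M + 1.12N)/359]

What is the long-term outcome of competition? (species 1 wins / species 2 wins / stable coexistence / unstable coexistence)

unstable coexistence (outcome depends on initial conditions)

Compare the nullcline intercepts: K1/α12 = 414/1.32 = 314 < K2 = 359; K2/α21 = 359/1.12 = 321 < K1 = 414.
Since both are reversed, neither can invade when rare; the interior point is a saddle.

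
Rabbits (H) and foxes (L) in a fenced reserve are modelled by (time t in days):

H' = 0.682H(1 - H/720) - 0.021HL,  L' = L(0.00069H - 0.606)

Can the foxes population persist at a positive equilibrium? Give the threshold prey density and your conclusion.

Threshold H = 878; K < 878, so no, the predator goes extinct.

The predator equation gives dL/dt > 0 only when H > 0.606/0.00069 = 878.
Without the predator, H → K = 720. Since 720 < 878, the predator cannot invade.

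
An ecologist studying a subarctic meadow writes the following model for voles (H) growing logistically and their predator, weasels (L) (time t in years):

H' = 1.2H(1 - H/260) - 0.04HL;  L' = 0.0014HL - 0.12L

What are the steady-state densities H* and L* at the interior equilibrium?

From dL/dt = 0 with L > 0: 0.0014H* = 0.12, so H* = 85.7.
Substitute into dH/dt = 0: 1.2(1 - 85.7/260) = 0.04L*.
The bracket is 0.67, giving L* = 0.804/0.04 = 20.1.

H* ≈ 85.7, L* ≈ 20.1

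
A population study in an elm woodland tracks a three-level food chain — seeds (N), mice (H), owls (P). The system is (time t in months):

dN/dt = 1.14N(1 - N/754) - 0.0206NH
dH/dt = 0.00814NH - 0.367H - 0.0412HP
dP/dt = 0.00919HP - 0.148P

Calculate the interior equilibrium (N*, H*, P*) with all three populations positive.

N* ≈ 535, H* ≈ 16.1, P* ≈ 96.7

From dP/dt = 0: 0.00919H* = 0.148, so H* = 16.1.
From dN/dt = 0: 1.14(1 - N*/754) = 0.0206·16.1, giving N* = 754·(1 - 0.291) = 535.
From dH/dt = 0: 0.00814·535 - 0.367 = 0.0412P*, so P* = 3.98/0.0412 = 96.7.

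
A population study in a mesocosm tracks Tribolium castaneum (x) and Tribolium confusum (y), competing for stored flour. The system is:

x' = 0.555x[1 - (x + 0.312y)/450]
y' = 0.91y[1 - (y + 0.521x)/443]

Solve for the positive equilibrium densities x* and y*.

x* ≈ 372, y* ≈ 249

Setting both brackets to zero gives the nullclines x + 0.312y = 450 and 0.521x + y = 443.
Substituting y = 443 - 0.521x into the first: x(1 - 0.312·0.521) = 450 - 0.312·443.
So x* = 312/0.837 = 372, and then y* = 443 - 0.521·372 = 249.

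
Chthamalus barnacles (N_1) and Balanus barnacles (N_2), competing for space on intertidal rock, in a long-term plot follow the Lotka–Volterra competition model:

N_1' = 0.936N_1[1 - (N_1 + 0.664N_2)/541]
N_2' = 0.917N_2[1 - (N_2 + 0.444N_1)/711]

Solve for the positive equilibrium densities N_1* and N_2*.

Setting both brackets to zero gives the nullclines N_1 + 0.664N_2 = 541 and 0.444N_1 + N_2 = 711.
Substituting N_2 = 711 - 0.444N_1 into the first: N_1(1 - 0.664·0.444) = 541 - 0.664·711.
So N_1* = 68.9/0.705 = 97.7, and then N_2* = 711 - 0.444·97.7 = 668.

N_1* ≈ 97.7, N_2* ≈ 668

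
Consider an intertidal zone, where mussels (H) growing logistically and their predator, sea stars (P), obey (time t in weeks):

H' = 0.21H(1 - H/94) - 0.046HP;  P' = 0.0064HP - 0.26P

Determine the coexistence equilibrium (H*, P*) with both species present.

From dP/dt = 0 with P > 0: 0.0064H* = 0.26, so H* = 40.6.
Substitute into dH/dt = 0: 0.21(1 - 40.6/94) = 0.046P*.
The bracket is 0.568, giving P* = 0.119/0.046 = 2.59.

H* ≈ 40.6, P* ≈ 2.59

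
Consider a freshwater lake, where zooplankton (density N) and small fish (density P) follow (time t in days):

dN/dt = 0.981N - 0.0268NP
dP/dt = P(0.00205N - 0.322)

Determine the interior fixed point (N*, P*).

Set dP/dt = 0 with P > 0: 0.00205N - 0.322 = 0, so N* = 0.322/0.00205 = 157.
Set dN/dt = 0 with N > 0: 0.981 - 0.0268P = 0, so P* = 0.981/0.0268 = 36.6.

N* ≈ 157, P* ≈ 36.6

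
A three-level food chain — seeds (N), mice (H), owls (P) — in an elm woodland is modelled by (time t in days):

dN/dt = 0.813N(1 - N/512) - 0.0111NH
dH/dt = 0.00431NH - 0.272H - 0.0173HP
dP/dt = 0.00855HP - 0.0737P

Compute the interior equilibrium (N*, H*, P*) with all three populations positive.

N* ≈ 452, H* ≈ 8.62, P* ≈ 96.8

From dP/dt = 0: 0.00855H* = 0.0737, so H* = 8.62.
From dN/dt = 0: 0.813(1 - N*/512) = 0.0111·8.62, giving N* = 512·(1 - 0.118) = 452.
From dH/dt = 0: 0.00431·452 - 0.272 = 0.0173P*, so P* = 1.68/0.0173 = 96.8.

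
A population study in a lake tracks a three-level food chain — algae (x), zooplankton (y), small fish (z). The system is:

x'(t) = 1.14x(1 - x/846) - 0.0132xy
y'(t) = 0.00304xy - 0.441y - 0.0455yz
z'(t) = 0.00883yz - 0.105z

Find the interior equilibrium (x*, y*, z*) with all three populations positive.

From dz/dt = 0: 0.00883y* = 0.105, so y* = 11.9.
From dx/dt = 0: 1.14(1 - x*/846) = 0.0132·11.9, giving x* = 846·(1 - 0.138) = 730.
From dy/dt = 0: 0.00304·730 - 0.441 = 0.0455z*, so z* = 1.78/0.0455 = 39.

x* ≈ 730, y* ≈ 11.9, z* ≈ 39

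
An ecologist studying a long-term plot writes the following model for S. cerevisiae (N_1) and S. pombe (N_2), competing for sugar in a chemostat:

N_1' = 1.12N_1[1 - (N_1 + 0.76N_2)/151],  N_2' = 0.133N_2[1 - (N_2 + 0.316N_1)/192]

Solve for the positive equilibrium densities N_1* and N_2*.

Setting both brackets to zero gives the nullclines N_1 + 0.76N_2 = 151 and 0.316N_1 + N_2 = 192.
Substituting N_2 = 192 - 0.316N_1 into the first: N_1(1 - 0.76·0.316) = 151 - 0.76·192.
So N_1* = 5.08/0.76 = 6.69, and then N_2* = 192 - 0.316·6.69 = 190.

N_1* ≈ 6.69, N_2* ≈ 190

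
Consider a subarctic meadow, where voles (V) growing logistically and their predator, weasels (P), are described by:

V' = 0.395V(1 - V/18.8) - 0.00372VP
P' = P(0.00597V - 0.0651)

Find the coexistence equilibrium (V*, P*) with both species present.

From dP/dt = 0 with P > 0: 0.00597V* = 0.0651, so V* = 10.9.
Substitute into dV/dt = 0: 0.395(1 - 10.9/18.8) = 0.00372P*.
The bracket is 0.42, giving P* = 0.166/0.00372 = 44.6.

V* ≈ 10.9, P* ≈ 44.6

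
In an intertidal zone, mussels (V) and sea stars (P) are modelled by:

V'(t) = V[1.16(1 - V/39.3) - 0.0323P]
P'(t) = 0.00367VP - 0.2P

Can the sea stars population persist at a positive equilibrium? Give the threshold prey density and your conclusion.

Threshold V = 54.5; K < 54.5, so no, the predator goes extinct.

The predator equation gives dP/dt > 0 only when V > 0.2/0.00367 = 54.5.
Without the predator, V → K = 39.3. Since 39.3 < 54.5, the predator cannot invade.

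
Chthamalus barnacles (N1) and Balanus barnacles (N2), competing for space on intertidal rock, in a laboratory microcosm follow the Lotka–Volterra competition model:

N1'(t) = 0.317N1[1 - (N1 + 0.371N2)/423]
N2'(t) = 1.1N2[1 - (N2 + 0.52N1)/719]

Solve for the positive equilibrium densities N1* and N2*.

N1* ≈ 194, N2* ≈ 618

Setting both brackets to zero gives the nullclines N1 + 0.371N2 = 423 and 0.52N1 + N2 = 719.
Substituting N2 = 719 - 0.52N1 into the first: N1(1 - 0.371·0.52) = 423 - 0.371·719.
So N1* = 156/0.807 = 194, and then N2* = 719 - 0.52·194 = 618.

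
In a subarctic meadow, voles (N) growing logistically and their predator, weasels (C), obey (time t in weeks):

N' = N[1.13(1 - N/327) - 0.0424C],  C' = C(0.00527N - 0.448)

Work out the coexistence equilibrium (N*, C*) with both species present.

From dC/dt = 0 with C > 0: 0.00527N* = 0.448, so N* = 85.
Substitute into dN/dt = 0: 1.13(1 - 85/327) = 0.0424C*.
The bracket is 0.74, giving C* = 0.836/0.0424 = 19.7.

N* ≈ 85, C* ≈ 19.7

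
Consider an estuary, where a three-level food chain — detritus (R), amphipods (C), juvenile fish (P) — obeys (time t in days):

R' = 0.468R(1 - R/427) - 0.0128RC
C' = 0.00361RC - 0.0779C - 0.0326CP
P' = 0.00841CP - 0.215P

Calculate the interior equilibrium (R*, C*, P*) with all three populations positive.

R* ≈ 128, C* ≈ 25.6, P* ≈ 11.8

From dP/dt = 0: 0.00841C* = 0.215, so C* = 25.6.
From dR/dt = 0: 0.468(1 - R*/427) = 0.0128·25.6, giving R* = 427·(1 - 0.699) = 128.
From dC/dt = 0: 0.00361·128 - 0.0779 = 0.0326P*, so P* = 0.386/0.0326 = 11.8.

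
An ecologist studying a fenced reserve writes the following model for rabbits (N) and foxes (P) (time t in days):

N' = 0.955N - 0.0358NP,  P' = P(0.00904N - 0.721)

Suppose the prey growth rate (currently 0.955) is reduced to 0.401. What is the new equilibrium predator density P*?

P* ≈ 11.2

At the interior fixed point, setting dN/dt = 0 with N > 0 fixes P* = (prey growth rate)/(NP coefficient) — independent of the other coefficients.
With the change, P* = 0.401/0.0358 = 11.2; it falls from 26.7.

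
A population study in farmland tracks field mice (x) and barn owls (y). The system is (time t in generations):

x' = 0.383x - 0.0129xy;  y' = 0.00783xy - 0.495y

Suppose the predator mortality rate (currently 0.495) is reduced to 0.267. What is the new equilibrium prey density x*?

x* ≈ 34.1

At the interior fixed point, setting dy/dt = 0 with y > 0 fixes x* = (predator death rate)/(xy coefficient) — independent of the other coefficients.
With the change, x* = 0.267/0.00783 = 34.1; it falls from 63.2.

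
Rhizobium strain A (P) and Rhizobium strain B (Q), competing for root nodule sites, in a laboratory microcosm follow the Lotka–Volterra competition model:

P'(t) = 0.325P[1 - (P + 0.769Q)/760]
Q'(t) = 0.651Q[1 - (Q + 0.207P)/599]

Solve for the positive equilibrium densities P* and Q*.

P* ≈ 356, Q* ≈ 525

Setting both brackets to zero gives the nullclines P + 0.769Q = 760 and 0.207P + Q = 599.
Substituting Q = 599 - 0.207P into the first: P(1 - 0.769·0.207) = 760 - 0.769·599.
So P* = 299/0.841 = 356, and then Q* = 599 - 0.207·356 = 525.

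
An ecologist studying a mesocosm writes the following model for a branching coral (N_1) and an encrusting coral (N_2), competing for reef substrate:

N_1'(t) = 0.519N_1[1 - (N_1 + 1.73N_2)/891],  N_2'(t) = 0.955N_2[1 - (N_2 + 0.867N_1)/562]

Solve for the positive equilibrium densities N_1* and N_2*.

N_1* ≈ 163, N_2* ≈ 421

Setting both brackets to zero gives the nullclines N_1 + 1.73N_2 = 891 and 0.867N_1 + N_2 = 562.
Substituting N_2 = 562 - 0.867N_1 into the first: N_1(1 - 1.73·0.867) = 891 - 1.73·562.
So N_1* = -81.3/-0.5 = 163, and then N_2* = 562 - 0.867·163 = 421.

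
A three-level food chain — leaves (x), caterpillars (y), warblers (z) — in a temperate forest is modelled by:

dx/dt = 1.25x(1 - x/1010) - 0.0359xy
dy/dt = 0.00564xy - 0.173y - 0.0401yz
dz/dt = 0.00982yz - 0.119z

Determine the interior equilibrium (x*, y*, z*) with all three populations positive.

From dz/dt = 0: 0.00982y* = 0.119, so y* = 12.1.
From dx/dt = 0: 1.25(1 - x*/1010) = 0.0359·12.1, giving x* = 1010·(1 - 0.348) = 658.
From dy/dt = 0: 0.00564·658 - 0.173 = 0.0401z*, so z* = 3.54/0.0401 = 88.3.

x* ≈ 658, y* ≈ 12.1, z* ≈ 88.3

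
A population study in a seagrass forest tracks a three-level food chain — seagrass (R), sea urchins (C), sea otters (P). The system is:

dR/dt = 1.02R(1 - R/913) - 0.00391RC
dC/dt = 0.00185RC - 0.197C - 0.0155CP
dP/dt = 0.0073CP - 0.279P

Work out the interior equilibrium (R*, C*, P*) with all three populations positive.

From dP/dt = 0: 0.0073C* = 0.279, so C* = 38.2.
From dR/dt = 0: 1.02(1 - R*/913) = 0.00391·38.2, giving R* = 913·(1 - 0.147) = 779.
From dC/dt = 0: 0.00185·779 - 0.197 = 0.0155P*, so P* = 1.24/0.0155 = 80.3.

R* ≈ 779, C* ≈ 38.2, P* ≈ 80.3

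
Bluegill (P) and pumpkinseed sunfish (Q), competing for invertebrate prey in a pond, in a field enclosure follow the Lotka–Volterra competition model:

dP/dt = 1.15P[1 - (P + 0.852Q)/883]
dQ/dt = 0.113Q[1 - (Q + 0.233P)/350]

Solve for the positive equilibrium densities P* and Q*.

Setting both brackets to zero gives the nullclines P + 0.852Q = 883 and 0.233P + Q = 350.
Substituting Q = 350 - 0.233P into the first: P(1 - 0.852·0.233) = 883 - 0.852·350.
So P* = 585/0.801 = 730, and then Q* = 350 - 0.233·730 = 180.

P* ≈ 730, Q* ≈ 180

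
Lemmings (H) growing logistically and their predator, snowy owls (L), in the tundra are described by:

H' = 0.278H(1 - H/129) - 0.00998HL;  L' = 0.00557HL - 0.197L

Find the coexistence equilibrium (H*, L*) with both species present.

From dL/dt = 0 with L > 0: 0.00557H* = 0.197, so H* = 35.4.
Substitute into dH/dt = 0: 0.278(1 - 35.4/129) = 0.00998L*.
The bracket is 0.726, giving L* = 0.202/0.00998 = 20.2.

H* ≈ 35.4, L* ≈ 20.2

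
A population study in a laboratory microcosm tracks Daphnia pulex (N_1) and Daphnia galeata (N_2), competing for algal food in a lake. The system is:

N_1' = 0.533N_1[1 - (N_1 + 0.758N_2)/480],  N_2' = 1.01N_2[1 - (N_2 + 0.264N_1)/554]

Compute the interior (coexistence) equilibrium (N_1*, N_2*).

Setting both brackets to zero gives the nullclines N_1 + 0.758N_2 = 480 and 0.264N_1 + N_2 = 554.
Substituting N_2 = 554 - 0.264N_1 into the first: N_1(1 - 0.758·0.264) = 480 - 0.758·554.
So N_1* = 60.1/0.8 = 75.1, and then N_2* = 554 - 0.264·75.1 = 534.

N_1* ≈ 75.1, N_2* ≈ 534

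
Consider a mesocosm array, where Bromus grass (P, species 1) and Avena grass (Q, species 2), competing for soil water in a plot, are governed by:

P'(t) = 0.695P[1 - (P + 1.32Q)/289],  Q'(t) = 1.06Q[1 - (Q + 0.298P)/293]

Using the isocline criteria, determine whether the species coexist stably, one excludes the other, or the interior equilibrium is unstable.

Compare the nullcline intercepts: K1/α12 = 289/1.32 = 219 < K2 = 293; K2/α21 = 293/0.298 = 983 > K1 = 289.
Since the inequalities point opposite ways, species 2 can invade but species 1 cannot.

species 2 excludes species 1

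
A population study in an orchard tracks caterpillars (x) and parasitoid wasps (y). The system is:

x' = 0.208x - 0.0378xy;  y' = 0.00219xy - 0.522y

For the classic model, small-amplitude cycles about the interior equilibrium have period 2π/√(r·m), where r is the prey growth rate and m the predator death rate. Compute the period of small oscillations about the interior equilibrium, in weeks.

T ≈ 19.1 weeks

Here r = 0.208 and m = 0.522, so r·m = 0.109.
ω = √0.109 = 0.33 per week, hence T = 2π/ω ≈ 19.1 weeks.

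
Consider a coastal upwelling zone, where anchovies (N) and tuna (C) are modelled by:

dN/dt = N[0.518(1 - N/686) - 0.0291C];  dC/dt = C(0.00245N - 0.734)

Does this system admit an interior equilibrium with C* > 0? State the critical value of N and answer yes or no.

The predator equation gives dC/dt > 0 only when N > 0.734/0.00245 = 300.
Without the predator, N → K = 686. Since 686 > 300, the predator can invade and persist.

Threshold N = 300; K > 300, so yes, the predator persists.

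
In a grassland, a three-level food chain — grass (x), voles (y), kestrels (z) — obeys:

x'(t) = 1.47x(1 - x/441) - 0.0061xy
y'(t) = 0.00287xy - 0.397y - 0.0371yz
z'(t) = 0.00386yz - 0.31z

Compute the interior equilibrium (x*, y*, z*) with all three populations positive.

From dz/dt = 0: 0.00386y* = 0.31, so y* = 80.3.
From dx/dt = 0: 1.47(1 - x*/441) = 0.0061·80.3, giving x* = 441·(1 - 0.333) = 294.
From dy/dt = 0: 0.00287·294 - 0.397 = 0.0371z*, so z* = 0.447/0.0371 = 12.

x* ≈ 294, y* ≈ 80.3, z* ≈ 12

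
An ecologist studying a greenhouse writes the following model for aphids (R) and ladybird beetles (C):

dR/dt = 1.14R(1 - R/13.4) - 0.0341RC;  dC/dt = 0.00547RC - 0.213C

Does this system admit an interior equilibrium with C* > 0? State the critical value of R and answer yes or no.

Threshold R = 38.9; K < 38.9, so no, the predator goes extinct.

The predator equation gives dC/dt > 0 only when R > 0.213/0.00547 = 38.9.
Without the predator, R → K = 13.4. Since 13.4 < 38.9, the predator cannot invade.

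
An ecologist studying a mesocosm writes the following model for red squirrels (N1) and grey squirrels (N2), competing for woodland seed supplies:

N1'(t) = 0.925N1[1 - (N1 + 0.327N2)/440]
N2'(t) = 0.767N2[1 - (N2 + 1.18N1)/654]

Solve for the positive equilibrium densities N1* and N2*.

N1* ≈ 368, N2* ≈ 219

Setting both brackets to zero gives the nullclines N1 + 0.327N2 = 440 and 1.18N1 + N2 = 654.
Substituting N2 = 654 - 1.18N1 into the first: N1(1 - 0.327·1.18) = 440 - 0.327·654.
So N1* = 226/0.614 = 368, and then N2* = 654 - 1.18·368 = 219.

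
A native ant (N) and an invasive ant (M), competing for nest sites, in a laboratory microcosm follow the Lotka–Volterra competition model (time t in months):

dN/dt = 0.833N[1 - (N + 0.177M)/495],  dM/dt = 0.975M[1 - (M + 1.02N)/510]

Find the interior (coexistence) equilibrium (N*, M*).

N* ≈ 494, M* ≈ 6.22

Setting both brackets to zero gives the nullclines N + 0.177M = 495 and 1.02N + M = 510.
Substituting M = 510 - 1.02N into the first: N(1 - 0.177·1.02) = 495 - 0.177·510.
So N* = 405/0.819 = 494, and then M* = 510 - 1.02·494 = 6.22.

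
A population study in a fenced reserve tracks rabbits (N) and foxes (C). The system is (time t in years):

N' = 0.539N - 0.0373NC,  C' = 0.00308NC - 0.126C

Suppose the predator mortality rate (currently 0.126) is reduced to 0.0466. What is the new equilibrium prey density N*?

At the interior fixed point, setting dC/dt = 0 with C > 0 fixes N* = (predator death rate)/(NC coefficient) — independent of the other coefficients.
With the change, N* = 0.0466/0.00308 = 15.1; it falls from 40.9.

N* ≈ 15.1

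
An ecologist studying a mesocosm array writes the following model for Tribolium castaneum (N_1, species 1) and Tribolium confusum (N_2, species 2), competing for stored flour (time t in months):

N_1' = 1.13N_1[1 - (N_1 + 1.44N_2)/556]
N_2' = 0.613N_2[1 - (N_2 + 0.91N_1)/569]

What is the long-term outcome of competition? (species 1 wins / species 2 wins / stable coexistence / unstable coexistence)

Compare the nullcline intercepts: K1/α12 = 556/1.44 = 386 < K2 = 569; K2/α21 = 569/0.91 = 625 > K1 = 556.
Since the inequalities point opposite ways, species 2 can invade but species 1 cannot.

species 2 excludes species 1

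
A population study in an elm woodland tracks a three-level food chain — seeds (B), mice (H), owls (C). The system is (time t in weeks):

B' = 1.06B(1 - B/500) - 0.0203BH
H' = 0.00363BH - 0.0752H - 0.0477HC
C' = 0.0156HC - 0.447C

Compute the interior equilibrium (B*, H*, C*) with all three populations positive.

From dC/dt = 0: 0.0156H* = 0.447, so H* = 28.7.
From dB/dt = 0: 1.06(1 - B*/500) = 0.0203·28.7, giving B* = 500·(1 - 0.549) = 226.
From dH/dt = 0: 0.00363·226 - 0.0752 = 0.0477C*, so C* = 0.744/0.0477 = 15.6.

B* ≈ 226, H* ≈ 28.7, C* ≈ 15.6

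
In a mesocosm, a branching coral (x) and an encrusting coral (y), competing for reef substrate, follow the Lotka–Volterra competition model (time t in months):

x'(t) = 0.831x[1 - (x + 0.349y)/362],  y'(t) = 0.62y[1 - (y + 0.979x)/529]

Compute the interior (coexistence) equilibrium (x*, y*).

Setting both brackets to zero gives the nullclines x + 0.349y = 362 and 0.979x + y = 529.
Substituting y = 529 - 0.979x into the first: x(1 - 0.349·0.979) = 362 - 0.349·529.
So x* = 177/0.658 = 269, and then y* = 529 - 0.979·269 = 265.

x* ≈ 269, y* ≈ 265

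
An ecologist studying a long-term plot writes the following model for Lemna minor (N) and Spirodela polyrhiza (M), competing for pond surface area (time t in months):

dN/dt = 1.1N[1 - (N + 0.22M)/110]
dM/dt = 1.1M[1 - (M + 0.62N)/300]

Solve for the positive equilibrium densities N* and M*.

Setting both brackets to zero gives the nullclines N + 0.22M = 110 and 0.62N + M = 300.
Substituting M = 300 - 0.62N into the first: N(1 - 0.22·0.62) = 110 - 0.22·300.
So N* = 44/0.864 = 50.9, and then M* = 300 - 0.62·50.9 = 268.

N* ≈ 50.9, M* ≈ 268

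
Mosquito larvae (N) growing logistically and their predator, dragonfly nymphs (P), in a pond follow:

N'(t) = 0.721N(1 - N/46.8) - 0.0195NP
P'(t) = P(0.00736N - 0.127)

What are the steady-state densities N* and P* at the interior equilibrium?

N* ≈ 17.3, P* ≈ 23.3

From dP/dt = 0 with P > 0: 0.00736N* = 0.127, so N* = 17.3.
Substitute into dN/dt = 0: 0.721(1 - 17.3/46.8) = 0.0195P*.
The bracket is 0.631, giving P* = 0.455/0.0195 = 23.3.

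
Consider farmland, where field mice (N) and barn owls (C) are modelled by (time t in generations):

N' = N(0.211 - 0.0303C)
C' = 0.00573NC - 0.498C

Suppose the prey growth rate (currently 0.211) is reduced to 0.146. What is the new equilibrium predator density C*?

At the interior fixed point, setting dN/dt = 0 with N > 0 fixes C* = (prey growth rate)/(NC coefficient) — independent of the other coefficients.
With the change, C* = 0.146/0.0303 = 4.82; it falls from 6.96.

C* ≈ 4.82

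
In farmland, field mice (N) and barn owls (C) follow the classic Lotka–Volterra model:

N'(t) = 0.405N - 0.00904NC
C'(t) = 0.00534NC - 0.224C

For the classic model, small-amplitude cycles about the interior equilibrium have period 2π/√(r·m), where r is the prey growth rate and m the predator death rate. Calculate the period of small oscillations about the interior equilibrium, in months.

T ≈ 20.9 months

Here r = 0.405 and m = 0.224, so r·m = 0.0907.
ω = √0.0907 = 0.301 per month, hence T = 2π/ω ≈ 20.9 months.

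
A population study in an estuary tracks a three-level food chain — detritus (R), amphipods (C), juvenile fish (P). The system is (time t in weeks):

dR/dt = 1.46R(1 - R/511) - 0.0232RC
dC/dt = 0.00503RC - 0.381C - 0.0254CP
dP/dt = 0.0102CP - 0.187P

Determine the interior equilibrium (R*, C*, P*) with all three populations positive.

From dP/dt = 0: 0.0102C* = 0.187, so C* = 18.3.
From dR/dt = 0: 1.46(1 - R*/511) = 0.0232·18.3, giving R* = 511·(1 - 0.291) = 362.
From dC/dt = 0: 0.00503·362 - 0.381 = 0.0254P*, so P* = 1.44/0.0254 = 56.7.

R* ≈ 362, C* ≈ 18.3, P* ≈ 56.7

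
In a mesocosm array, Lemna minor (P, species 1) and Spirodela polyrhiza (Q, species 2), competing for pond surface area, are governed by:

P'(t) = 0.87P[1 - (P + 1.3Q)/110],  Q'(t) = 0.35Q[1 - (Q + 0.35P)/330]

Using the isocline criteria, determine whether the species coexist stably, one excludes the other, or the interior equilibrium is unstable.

species 2 excludes species 1

Compare the nullcline intercepts: K1/α12 = 110/1.3 = 84.6 < K2 = 330; K2/α21 = 330/0.35 = 943 > K1 = 110.
Since the inequalities point opposite ways, species 2 can invade but species 1 cannot.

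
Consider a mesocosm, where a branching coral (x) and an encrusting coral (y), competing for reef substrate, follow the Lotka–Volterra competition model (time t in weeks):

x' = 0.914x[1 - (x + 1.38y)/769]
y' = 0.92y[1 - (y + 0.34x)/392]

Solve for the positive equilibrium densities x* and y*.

Setting both brackets to zero gives the nullclines x + 1.38y = 769 and 0.34x + y = 392.
Substituting y = 392 - 0.34x into the first: x(1 - 1.38·0.34) = 769 - 1.38·392.
So x* = 228/0.531 = 430, and then y* = 392 - 0.34·430 = 246.

x* ≈ 430, y* ≈ 246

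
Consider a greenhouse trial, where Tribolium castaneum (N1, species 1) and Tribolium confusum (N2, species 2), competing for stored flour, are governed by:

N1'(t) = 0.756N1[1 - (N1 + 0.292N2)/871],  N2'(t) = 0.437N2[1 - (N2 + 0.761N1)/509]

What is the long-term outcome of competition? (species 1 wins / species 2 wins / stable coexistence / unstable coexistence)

species 1 excludes species 2

Compare the nullcline intercepts: K1/α12 = 871/0.292 = 2980 > K2 = 509; K2/α21 = 509/0.761 = 669 < K1 = 871.
Since the inequalities point opposite ways, species 1 can invade but species 2 cannot.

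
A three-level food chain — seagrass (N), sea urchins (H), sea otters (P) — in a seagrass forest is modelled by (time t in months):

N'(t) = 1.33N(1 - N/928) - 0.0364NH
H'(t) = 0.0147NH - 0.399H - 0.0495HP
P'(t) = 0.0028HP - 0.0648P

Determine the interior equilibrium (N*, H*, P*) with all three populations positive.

N* ≈ 340, H* ≈ 23.1, P* ≈ 93

From dP/dt = 0: 0.0028H* = 0.0648, so H* = 23.1.
From dN/dt = 0: 1.33(1 - N*/928) = 0.0364·23.1, giving N* = 928·(1 - 0.633) = 340.
From dH/dt = 0: 0.0147·340 - 0.399 = 0.0495P*, so P* = 4.6/0.0495 = 93.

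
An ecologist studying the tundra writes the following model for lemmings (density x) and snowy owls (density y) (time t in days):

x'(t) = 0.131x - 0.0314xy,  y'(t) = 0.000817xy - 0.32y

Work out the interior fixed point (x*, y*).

x* ≈ 392, y* ≈ 4.17

Set dy/dt = 0 with y > 0: 0.000817x - 0.32 = 0, so x* = 0.32/0.000817 = 392.
Set dx/dt = 0 with x > 0: 0.131 - 0.0314y = 0, so y* = 0.131/0.0314 = 4.17.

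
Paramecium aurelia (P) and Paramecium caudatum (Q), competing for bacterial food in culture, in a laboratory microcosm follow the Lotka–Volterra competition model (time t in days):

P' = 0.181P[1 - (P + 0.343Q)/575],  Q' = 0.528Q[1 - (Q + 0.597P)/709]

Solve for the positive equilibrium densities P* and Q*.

Setting both brackets to zero gives the nullclines P + 0.343Q = 575 and 0.597P + Q = 709.
Substituting Q = 709 - 0.597P into the first: P(1 - 0.343·0.597) = 575 - 0.343·709.
So P* = 332/0.795 = 417, and then Q* = 709 - 0.597·417 = 460.

P* ≈ 417, Q* ≈ 460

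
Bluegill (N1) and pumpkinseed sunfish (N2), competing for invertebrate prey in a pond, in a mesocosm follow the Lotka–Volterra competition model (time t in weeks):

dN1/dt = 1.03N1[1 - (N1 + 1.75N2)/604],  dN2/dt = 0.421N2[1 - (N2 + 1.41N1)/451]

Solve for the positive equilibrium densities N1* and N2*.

Setting both brackets to zero gives the nullclines N1 + 1.75N2 = 604 and 1.41N1 + N2 = 451.
Substituting N2 = 451 - 1.41N1 into the first: N1(1 - 1.75·1.41) = 604 - 1.75·451.
So N1* = -185/-1.47 = 126, and then N2* = 451 - 1.41·126 = 273.

N1* ≈ 126, N2* ≈ 273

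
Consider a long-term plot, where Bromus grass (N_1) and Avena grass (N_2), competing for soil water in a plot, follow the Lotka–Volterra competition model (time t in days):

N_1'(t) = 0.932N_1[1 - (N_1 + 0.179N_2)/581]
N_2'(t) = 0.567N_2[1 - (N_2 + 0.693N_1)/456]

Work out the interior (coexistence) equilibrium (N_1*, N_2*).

N_1* ≈ 570, N_2* ≈ 60.9

Setting both brackets to zero gives the nullclines N_1 + 0.179N_2 = 581 and 0.693N_1 + N_2 = 456.
Substituting N_2 = 456 - 0.693N_1 into the first: N_1(1 - 0.179·0.693) = 581 - 0.179·456.
So N_1* = 499/0.876 = 570, and then N_2* = 456 - 0.693·570 = 60.9.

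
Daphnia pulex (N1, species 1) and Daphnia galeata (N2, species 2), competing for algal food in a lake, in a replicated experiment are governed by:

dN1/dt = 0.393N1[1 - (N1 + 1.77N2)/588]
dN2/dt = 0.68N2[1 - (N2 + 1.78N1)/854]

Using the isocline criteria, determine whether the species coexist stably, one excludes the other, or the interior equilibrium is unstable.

unstable coexistence (outcome depends on initial conditions)

Compare the nullcline intercepts: K1/α12 = 588/1.77 = 332 < K2 = 854; K2/α21 = 854/1.78 = 480 < K1 = 588.
Since both are reversed, neither can invade when rare; the interior point is a saddle.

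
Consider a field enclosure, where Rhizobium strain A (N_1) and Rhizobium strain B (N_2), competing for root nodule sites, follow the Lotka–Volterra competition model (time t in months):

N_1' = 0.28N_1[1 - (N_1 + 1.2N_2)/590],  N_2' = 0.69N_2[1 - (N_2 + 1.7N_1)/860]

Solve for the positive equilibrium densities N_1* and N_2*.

N_1* ≈ 425, N_2* ≈ 138

Setting both brackets to zero gives the nullclines N_1 + 1.2N_2 = 590 and 1.7N_1 + N_2 = 860.
Substituting N_2 = 860 - 1.7N_1 into the first: N_1(1 - 1.2·1.7) = 590 - 1.2·860.
So N_1* = -442/-1.04 = 425, and then N_2* = 860 - 1.7·425 = 138.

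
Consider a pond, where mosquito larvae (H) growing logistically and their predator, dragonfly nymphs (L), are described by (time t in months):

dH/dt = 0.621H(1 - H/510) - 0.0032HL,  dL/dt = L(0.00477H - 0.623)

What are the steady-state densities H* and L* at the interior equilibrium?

From dL/dt = 0 with L > 0: 0.00477H* = 0.623, so H* = 131.
Substitute into dH/dt = 0: 0.621(1 - 131/510) = 0.0032L*.
The bracket is 0.744, giving L* = 0.462/0.0032 = 144.

H* ≈ 131, L* ≈ 144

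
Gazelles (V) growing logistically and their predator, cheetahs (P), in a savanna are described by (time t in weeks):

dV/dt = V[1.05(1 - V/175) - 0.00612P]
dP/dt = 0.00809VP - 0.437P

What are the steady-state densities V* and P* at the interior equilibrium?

V* ≈ 54, P* ≈ 119

From dP/dt = 0 with P > 0: 0.00809V* = 0.437, so V* = 54.
Substitute into dV/dt = 0: 1.05(1 - 54/175) = 0.00612P*.
The bracket is 0.691, giving P* = 0.726/0.00612 = 119.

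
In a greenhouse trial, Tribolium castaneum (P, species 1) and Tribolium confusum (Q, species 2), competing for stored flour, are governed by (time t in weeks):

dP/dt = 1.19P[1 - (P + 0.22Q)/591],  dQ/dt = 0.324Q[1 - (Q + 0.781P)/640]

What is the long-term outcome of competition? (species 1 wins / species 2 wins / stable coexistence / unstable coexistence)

Compare the nullcline intercepts: K1/α12 = 591/0.22 = 2690 > K2 = 640; K2/α21 = 640/0.781 = 819 > K1 = 591.
Since both inequalities hold, each species can invade when rare, so the interior equilibrium is stable.

stable coexistence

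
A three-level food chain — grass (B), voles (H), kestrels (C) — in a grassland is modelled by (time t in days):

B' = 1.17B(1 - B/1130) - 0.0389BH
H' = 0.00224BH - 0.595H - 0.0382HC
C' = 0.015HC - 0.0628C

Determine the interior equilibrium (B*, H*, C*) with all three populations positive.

From dC/dt = 0: 0.015H* = 0.0628, so H* = 4.19.
From dB/dt = 0: 1.17(1 - B*/1130) = 0.0389·4.19, giving B* = 1130·(1 - 0.139) = 973.
From dH/dt = 0: 0.00224·973 - 0.595 = 0.0382C*, so C* = 1.58/0.0382 = 41.5.

B* ≈ 973, H* ≈ 4.19, C* ≈ 41.5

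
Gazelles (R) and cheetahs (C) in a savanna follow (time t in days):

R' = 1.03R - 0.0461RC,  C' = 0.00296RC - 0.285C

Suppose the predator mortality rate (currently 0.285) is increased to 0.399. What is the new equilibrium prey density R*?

At the interior fixed point, setting dC/dt = 0 with C > 0 fixes R* = (predator death rate)/(RC coefficient) — independent of the other coefficients.
With the change, R* = 0.399/0.00296 = 135; it rises from 96.3.

R* ≈ 135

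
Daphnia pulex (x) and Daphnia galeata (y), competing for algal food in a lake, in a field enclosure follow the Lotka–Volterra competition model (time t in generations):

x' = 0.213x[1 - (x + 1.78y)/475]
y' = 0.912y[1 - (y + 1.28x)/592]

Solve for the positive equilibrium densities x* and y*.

x* ≈ 453, y* ≈ 12.5

Setting both brackets to zero gives the nullclines x + 1.78y = 475 and 1.28x + y = 592.
Substituting y = 592 - 1.28x into the first: x(1 - 1.78·1.28) = 475 - 1.78·592.
So x* = -579/-1.28 = 453, and then y* = 592 - 1.28·453 = 12.5.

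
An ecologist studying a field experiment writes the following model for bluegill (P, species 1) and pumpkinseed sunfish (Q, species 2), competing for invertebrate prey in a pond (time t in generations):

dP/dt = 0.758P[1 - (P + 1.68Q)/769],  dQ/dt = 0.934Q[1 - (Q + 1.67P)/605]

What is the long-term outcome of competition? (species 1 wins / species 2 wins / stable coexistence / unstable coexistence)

unstable coexistence (outcome depends on initial conditions)

Compare the nullcline intercepts: K1/α12 = 769/1.68 = 458 < K2 = 605; K2/α21 = 605/1.67 = 362 < K1 = 769.
Since both are reversed, neither can invade when rare; the interior point is a saddle.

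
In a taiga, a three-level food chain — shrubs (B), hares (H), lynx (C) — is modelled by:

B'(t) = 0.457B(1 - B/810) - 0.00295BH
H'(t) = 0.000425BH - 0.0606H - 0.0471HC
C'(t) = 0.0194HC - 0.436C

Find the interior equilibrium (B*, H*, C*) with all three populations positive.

B* ≈ 692, H* ≈ 22.5, C* ≈ 4.96

From dC/dt = 0: 0.0194H* = 0.436, so H* = 22.5.
From dB/dt = 0: 0.457(1 - B*/810) = 0.00295·22.5, giving B* = 810·(1 - 0.145) = 692.
From dH/dt = 0: 0.000425·692 - 0.0606 = 0.0471C*, so C* = 0.234/0.0471 = 4.96.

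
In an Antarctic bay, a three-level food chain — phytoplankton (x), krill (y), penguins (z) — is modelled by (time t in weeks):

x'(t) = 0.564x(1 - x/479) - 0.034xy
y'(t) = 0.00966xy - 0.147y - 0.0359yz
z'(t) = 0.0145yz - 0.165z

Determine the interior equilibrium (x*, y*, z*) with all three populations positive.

From dz/dt = 0: 0.0145y* = 0.165, so y* = 11.4.
From dx/dt = 0: 0.564(1 - x*/479) = 0.034·11.4, giving x* = 479·(1 - 0.686) = 150.
From dy/dt = 0: 0.00966·150 - 0.147 = 0.0359z*, so z* = 1.31/0.0359 = 36.4.

x* ≈ 150, y* ≈ 11.4, z* ≈ 36.4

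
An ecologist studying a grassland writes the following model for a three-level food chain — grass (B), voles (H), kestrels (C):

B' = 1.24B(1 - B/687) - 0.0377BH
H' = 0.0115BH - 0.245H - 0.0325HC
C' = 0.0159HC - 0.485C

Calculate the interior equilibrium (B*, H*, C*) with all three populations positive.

B* ≈ 49.9, H* ≈ 30.5, C* ≈ 10.1

From dC/dt = 0: 0.0159H* = 0.485, so H* = 30.5.
From dB/dt = 0: 1.24(1 - B*/687) = 0.0377·30.5, giving B* = 687·(1 - 0.927) = 49.9.
From dH/dt = 0: 0.0115·49.9 - 0.245 = 0.0325C*, so C* = 0.329/0.0325 = 10.1.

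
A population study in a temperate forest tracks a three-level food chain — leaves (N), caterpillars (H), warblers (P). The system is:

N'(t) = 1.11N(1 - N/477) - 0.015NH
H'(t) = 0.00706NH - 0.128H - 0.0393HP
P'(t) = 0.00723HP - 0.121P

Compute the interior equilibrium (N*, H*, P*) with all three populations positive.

N* ≈ 369, H* ≈ 16.7, P* ≈ 63.1

From dP/dt = 0: 0.00723H* = 0.121, so H* = 16.7.
From dN/dt = 0: 1.11(1 - N*/477) = 0.015·16.7, giving N* = 477·(1 - 0.226) = 369.
From dH/dt = 0: 0.00706·369 - 0.128 = 0.0393P*, so P* = 2.48/0.0393 = 63.1.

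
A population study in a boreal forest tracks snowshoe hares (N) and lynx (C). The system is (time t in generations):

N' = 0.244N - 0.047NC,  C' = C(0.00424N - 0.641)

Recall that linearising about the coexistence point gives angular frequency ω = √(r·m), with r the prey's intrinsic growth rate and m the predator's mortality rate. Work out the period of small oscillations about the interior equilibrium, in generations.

Here r = 0.244 and m = 0.641, so r·m = 0.156.
ω = √0.156 = 0.395 per generation, hence T = 2π/ω ≈ 15.9 generations.

T ≈ 15.9 generations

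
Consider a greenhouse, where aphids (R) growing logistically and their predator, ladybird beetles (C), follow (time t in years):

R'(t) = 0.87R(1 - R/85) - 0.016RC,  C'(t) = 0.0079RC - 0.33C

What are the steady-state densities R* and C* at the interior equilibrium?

R* ≈ 41.8, C* ≈ 27.7

From dC/dt = 0 with C > 0: 0.0079R* = 0.33, so R* = 41.8.
Substitute into dR/dt = 0: 0.87(1 - 41.8/85) = 0.016C*.
The bracket is 0.509, giving C* = 0.442/0.016 = 27.7.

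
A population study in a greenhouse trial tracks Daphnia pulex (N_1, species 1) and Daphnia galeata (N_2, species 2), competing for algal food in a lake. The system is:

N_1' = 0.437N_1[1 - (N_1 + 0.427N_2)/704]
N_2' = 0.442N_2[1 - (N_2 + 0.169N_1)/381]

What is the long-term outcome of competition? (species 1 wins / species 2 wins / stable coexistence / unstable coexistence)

Compare the nullcline intercepts: K1/α12 = 704/0.427 = 1650 > K2 = 381; K2/α21 = 381/0.169 = 2250 > K1 = 704.
Since both inequalities hold, each species can invade when rare, so the interior equilibrium is stable.

stable coexistence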